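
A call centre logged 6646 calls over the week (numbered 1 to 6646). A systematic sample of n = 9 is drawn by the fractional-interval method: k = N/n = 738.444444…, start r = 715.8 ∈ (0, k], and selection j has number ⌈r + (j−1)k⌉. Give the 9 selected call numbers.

j=1: r + 0k = 715.8 → ⌈·⌉ = 716
j=2: r + 1k = 1454.244444… → ⌈·⌉ = 1455
j=3: r + 2k = 2192.688888… → ⌈·⌉ = 2193
j=4: r + 3k = 2931.133333… → ⌈·⌉ = 2932
j=5: r + 4k = 3669.577777… → ⌈·⌉ = 3670
j=6: r + 5k = 4408.022222… → ⌈·⌉ = 4409
j=7: r + 6k = 5146.466666… → ⌈·⌉ = 5147
j=8: r + 7k = 5884.911111… → ⌈·⌉ = 5885
j=9: r + 8k = 6623.355555… → ⌈·⌉ = 6624

716, 1455, 2193, 2932, 3670, 4409, 5147, 5885, 6624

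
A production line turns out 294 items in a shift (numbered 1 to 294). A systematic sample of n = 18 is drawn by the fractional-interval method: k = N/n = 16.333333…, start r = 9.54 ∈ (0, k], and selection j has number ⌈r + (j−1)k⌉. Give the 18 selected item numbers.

10, 26, 43, 59, 75, 92, 108, 124, 141, 157, 173, 190, 206, 222, 239, 255, 271, 288

j=1: r + 0k = 9.54 → ⌈·⌉ = 10
j=2: r + 1k = 25.873333… → ⌈·⌉ = 26
j=3: r + 2k = 42.206666… → ⌈·⌉ = 43
j=4: r + 3k = 58.54 → ⌈·⌉ = 59
j=5: r + 4k = 74.873333… → ⌈·⌉ = 75
j=6: r + 5k = 91.206666… → ⌈·⌉ = 92
j=7: r + 6k = 107.54 → ⌈·⌉ = 108
j=8: r + 7k = 123.873333… → ⌈·⌉ = 124
j=9: r + 8k = 140.206666… → ⌈·⌉ = 141
j=10: r + 9k = 156.54 → ⌈·⌉ = 157
j=11: r + 10k = 172.873333… → ⌈·⌉ = 173
j=12: r + 11k = 189.206666… → ⌈·⌉ = 190
j=13: r + 12k = 205.54 → ⌈·⌉ = 206
j=14: r + 13k = 221.873333… → ⌈·⌉ = 222
j=15: r + 14k = 238.206666… → ⌈·⌉ = 239
j=16: r + 15k = 254.54 → ⌈·⌉ = 255
j=17: r + 16k = 270.873333… → ⌈·⌉ = 271
j=18: r + 17k = 287.206666… → ⌈·⌉ = 288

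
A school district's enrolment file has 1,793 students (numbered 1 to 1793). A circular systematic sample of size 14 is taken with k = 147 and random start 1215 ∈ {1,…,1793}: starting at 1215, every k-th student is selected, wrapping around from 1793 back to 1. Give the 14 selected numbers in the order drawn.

Selection 1: 1215
Selection 2: 1215 + 147 = 1362
Selection 3: 1362 + 147 = 1509
Selection 4: 1509 + 147 = 1656
Selection 5: 1656 + 147 = 1803 → 1803 − 1793 = 10
Selection 6: 10 + 147 = 157
Selection 7: 157 + 147 = 304
Selection 8: 304 + 147 = 451
Selection 9: 451 + 147 = 598
Selection 10: 598 + 147 = 745
Selection 11: 745 + 147 = 892
Selection 12: 892 + 147 = 1039
Selection 13: 1039 + 147 = 1186
Selection 14: 1186 + 147 = 1333

1215, 1362, 1509, 1656, 10, 157, 304, 451, 598, 745, 892, 1039, 1186, 1333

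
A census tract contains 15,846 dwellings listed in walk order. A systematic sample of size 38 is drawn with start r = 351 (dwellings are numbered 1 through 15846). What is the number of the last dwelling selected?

k = 15846/38 = 417
38th selection = r + (38−1)·k = 351 + 37×417 = 351 + 15429 = 15780

15780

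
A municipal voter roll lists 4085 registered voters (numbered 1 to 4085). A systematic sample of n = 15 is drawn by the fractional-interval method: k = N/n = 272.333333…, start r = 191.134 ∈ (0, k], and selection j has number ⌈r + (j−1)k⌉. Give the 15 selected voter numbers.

j=1: r + 0k = 191.134 → ⌈·⌉ = 192
j=2: r + 1k = 463.467333… → ⌈·⌉ = 464
j=3: r + 2k = 735.800666… → ⌈·⌉ = 736
j=4: r + 3k = 1008.134 → ⌈·⌉ = 1009
j=5: r + 4k = 1280.467333… → ⌈·⌉ = 1281
j=6: r + 5k = 1552.800666… → ⌈·⌉ = 1553
j=7: r + 6k = 1825.134 → ⌈·⌉ = 1826
j=8: r + 7k = 2097.467333… → ⌈·⌉ = 2098
j=9: r + 8k = 2369.800666… → ⌈·⌉ = 2370
j=10: r + 9k = 2642.134 → ⌈·⌉ = 2643
j=11: r + 10k = 2914.467333… → ⌈·⌉ = 2915
j=12: r + 11k = 3186.800666… → ⌈·⌉ = 3187
j=13: r + 12k = 3459.134 → ⌈·⌉ = 3460
j=14: r + 13k = 3731.467333… → ⌈·⌉ = 3732
j=15: r + 14k = 4003.800666… → ⌈·⌉ = 4004

192, 464, 736, 1009, 1281, 1553, 1826, 2098, 2370, 2643, 2915, 3187, 3460, 3732, 4004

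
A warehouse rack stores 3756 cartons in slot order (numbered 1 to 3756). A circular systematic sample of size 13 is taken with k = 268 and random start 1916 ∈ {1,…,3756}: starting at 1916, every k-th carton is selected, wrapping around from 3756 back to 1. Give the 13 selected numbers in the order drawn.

1916, 2184, 2452, 2720, 2988, 3256, 3524, 36, 304, 572, 840, 1108, 1376

Selection 1: 1916
Selection 2: 1916 + 268 = 2184
Selection 3: 2184 + 268 = 2452
Selection 4: 2452 + 268 = 2720
Selection 5: 2720 + 268 = 2988
Selection 6: 2988 + 268 = 3256
Selection 7: 3256 + 268 = 3524
Selection 8: 3524 + 268 = 3792 → 3792 − 3756 = 36
Selection 9: 36 + 268 = 304
Selection 10: 304 + 268 = 572
Selection 11: 572 + 268 = 840
Selection 12: 840 + 268 = 1108
Selection 13: 1108 + 268 = 1376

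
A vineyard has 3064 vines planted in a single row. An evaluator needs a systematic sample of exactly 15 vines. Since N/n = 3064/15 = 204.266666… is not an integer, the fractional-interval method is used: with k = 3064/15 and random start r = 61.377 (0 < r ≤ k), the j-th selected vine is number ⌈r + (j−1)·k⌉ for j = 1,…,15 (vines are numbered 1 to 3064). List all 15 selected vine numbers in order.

62, 266, 470, 675, 879, 1083, 1287, 1492, 1696, 1900, 2105, 2309, 2513, 2717, 2922

j=1: r + 0k = 61.377 → ⌈·⌉ = 62
j=2: r + 1k = 265.643666… → ⌈·⌉ = 266
j=3: r + 2k = 469.910333… → ⌈·⌉ = 470
j=4: r + 3k = 674.177 → ⌈·⌉ = 675
j=5: r + 4k = 878.443666… → ⌈·⌉ = 879
j=6: r + 5k = 1082.710333… → ⌈·⌉ = 1083
j=7: r + 6k = 1286.977 → ⌈·⌉ = 1287
j=8: r + 7k = 1491.243666… → ⌈·⌉ = 1492
j=9: r + 8k = 1695.510333… → ⌈·⌉ = 1696
j=10: r + 9k = 1899.777 → ⌈·⌉ = 1900
j=11: r + 10k = 2104.043666… → ⌈·⌉ = 2105
j=12: r + 11k = 2308.310333… → ⌈·⌉ = 2309
j=13: r + 12k = 2512.577 → ⌈·⌉ = 2513
j=14: r + 13k = 2716.843666… → ⌈·⌉ = 2717
j=15: r + 14k = 2921.110333… → ⌈·⌉ = 2922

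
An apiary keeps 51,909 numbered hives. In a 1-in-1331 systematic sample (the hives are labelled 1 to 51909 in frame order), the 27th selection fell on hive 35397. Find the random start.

k = 1331
r = 35397 − (27−1)×1331 = 35397 − 34606 = 791

791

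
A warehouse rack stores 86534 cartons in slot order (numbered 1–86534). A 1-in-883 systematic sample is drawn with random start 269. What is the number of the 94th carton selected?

82388

k = 883
94th selection = r + (94−1)·k = 269 + 93×883 = 269 + 82119 = 82388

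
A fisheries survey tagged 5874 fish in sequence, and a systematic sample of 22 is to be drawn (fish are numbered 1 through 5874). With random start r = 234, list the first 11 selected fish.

k = N/n = 5874/22 = 267
fish 1: 234
fish 2: 234 + 267 = 501
fish 3: 501 + 267 = 768
fish 4: 768 + 267 = 1035
fish 5: 1035 + 267 = 1302
fish 6: 1302 + 267 = 1569
fish 7: 1569 + 267 = 1836
fish 8: 1836 + 267 = 2103
fish 9: 2103 + 267 = 2370
fish 10: 2370 + 267 = 2637
fish 11: 2637 + 267 = 2904

234, 501, 768, 1035, 1302, 1569, 1836, 2103, 2370, 2637, 2904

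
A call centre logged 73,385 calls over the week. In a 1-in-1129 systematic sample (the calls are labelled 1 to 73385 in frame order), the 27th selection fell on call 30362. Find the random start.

k = 1129
r = 30362 − (27−1)×1129 = 30362 − 29354 = 1008

1008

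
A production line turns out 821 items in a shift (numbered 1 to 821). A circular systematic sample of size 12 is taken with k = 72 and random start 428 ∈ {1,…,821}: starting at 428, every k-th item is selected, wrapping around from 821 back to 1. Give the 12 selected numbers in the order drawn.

Selection 1: 428
Selection 2: 428 + 72 = 500
Selection 3: 500 + 72 = 572
Selection 4: 572 + 72 = 644
Selection 5: 644 + 72 = 716
Selection 6: 716 + 72 = 788
Selection 7: 788 + 72 = 860 → 860 − 821 = 39
Selection 8: 39 + 72 = 111
Selection 9: 111 + 72 = 183
Selection 10: 183 + 72 = 255
Selection 11: 255 + 72 = 327
Selection 12: 327 + 72 = 399

428, 500, 572, 644, 716, 788, 39, 111, 183, 255, 327, 399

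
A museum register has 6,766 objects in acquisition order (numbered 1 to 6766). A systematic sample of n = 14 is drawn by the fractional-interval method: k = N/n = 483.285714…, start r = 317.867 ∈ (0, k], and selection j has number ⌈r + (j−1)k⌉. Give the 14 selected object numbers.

j=1: r + 0k = 317.867 → ⌈·⌉ = 318
j=2: r + 1k = 801.152714… → ⌈·⌉ = 802
j=3: r + 2k = 1284.438428… → ⌈·⌉ = 1285
j=4: r + 3k = 1767.724142… → ⌈·⌉ = 1768
j=5: r + 4k = 2251.009857… → ⌈·⌉ = 2252
j=6: r + 5k = 2734.295571… → ⌈·⌉ = 2735
j=7: r + 6k = 3217.581285… → ⌈·⌉ = 3218
j=8: r + 7k = 3700.867 → ⌈·⌉ = 3701
j=9: r + 8k = 4184.152714… → ⌈·⌉ = 4185
j=10: r + 9k = 4667.438428… → ⌈·⌉ = 4668
j=11: r + 10k = 5150.724142… → ⌈·⌉ = 5151
j=12: r + 11k = 5634.009857… → ⌈·⌉ = 5635
j=13: r + 12k = 6117.295571… → ⌈·⌉ = 6118
j=14: r + 13k = 6600.581285… → ⌈·⌉ = 6601

318, 802, 1285, 1768, 2252, 2735, 3218, 3701, 4185, 4668, 5151, 5635, 6118, 6601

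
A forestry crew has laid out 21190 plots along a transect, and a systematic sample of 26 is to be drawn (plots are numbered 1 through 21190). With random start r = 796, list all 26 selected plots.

796, 1611, 2426, 3241, 4056, 4871, 5686, 6501, 7316, 8131, 8946, 9761, 10576, 11391, 12206, 13021, 13836, 14651, 15466, 16281, 17096, 17911, 18726, 19541, 20356, 21171

k = N/n = 21190/26 = 815
plot 1: 796
plot 2: 796 + 815 = 1611
plot 3: 1611 + 815 = 2426
plot 4: 2426 + 815 = 3241
plot 5: 3241 + 815 = 4056
plot 6: 4056 + 815 = 4871
plot 7: 4871 + 815 = 5686
plot 8: 5686 + 815 = 6501
plot 9: 6501 + 815 = 7316
plot 10: 7316 + 815 = 8131
plot 11: 8131 + 815 = 8946
plot 12: 8946 + 815 = 9761
plot 13: 9761 + 815 = 10576
plot 14: 10576 + 815 = 11391
plot 15: 11391 + 815 = 12206
plot 16: 12206 + 815 = 13021
plot 17: 13021 + 815 = 13836
plot 18: 13836 + 815 = 14651
plot 19: 14651 + 815 = 15466
plot 20: 15466 + 815 = 16281
plot 21: 16281 + 815 = 17096
plot 22: 17096 + 815 = 17911
plot 23: 17911 + 815 = 18726
plot 24: 18726 + 815 = 19541
plot 25: 19541 + 815 = 20356
plot 26: 20356 + 815 = 21171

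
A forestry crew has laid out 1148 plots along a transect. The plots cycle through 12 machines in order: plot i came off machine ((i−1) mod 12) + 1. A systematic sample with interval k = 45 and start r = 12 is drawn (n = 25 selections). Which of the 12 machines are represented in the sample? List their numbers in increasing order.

3, 6, 9, 12

Consecutive selections differ by k = 45, so their machine numbers differ by 45 mod 12 = 9.
gcd(45, 12) = 3, so the sample visits 12/3 = 4 distinct residues mod 12.
Start 12 is machine 12; the machines hit are 3, 6, 9, 12.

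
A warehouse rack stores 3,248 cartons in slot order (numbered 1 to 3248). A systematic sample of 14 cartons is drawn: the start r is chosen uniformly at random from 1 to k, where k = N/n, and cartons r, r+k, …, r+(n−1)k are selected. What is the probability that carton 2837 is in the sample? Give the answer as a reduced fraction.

1/232

k = 3248/14 = 232.
Carton 2837 is selected iff r ≡ 2837 (mod 232); exactly one such r in {1,…,232}.
Inclusion probability = 1/232.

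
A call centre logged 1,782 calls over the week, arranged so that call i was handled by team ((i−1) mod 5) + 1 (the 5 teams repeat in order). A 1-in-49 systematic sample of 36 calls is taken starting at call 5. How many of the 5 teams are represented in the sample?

5

Consecutive selections differ by k = 49, so their team numbers differ by 49 mod 5 = 4.
gcd(49, 5) = 1, so the sample visits 5/1 = 5 distinct residues mod 5.
Start 5 is team 5; the teams hit are 1, 2, 3, 4, 5.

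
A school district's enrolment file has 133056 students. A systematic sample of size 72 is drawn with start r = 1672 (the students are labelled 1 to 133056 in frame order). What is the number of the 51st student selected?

k = 133056/72 = 1848
51st selection = r + (51−1)·k = 1672 + 50×1848 = 1672 + 92400 = 94072

94072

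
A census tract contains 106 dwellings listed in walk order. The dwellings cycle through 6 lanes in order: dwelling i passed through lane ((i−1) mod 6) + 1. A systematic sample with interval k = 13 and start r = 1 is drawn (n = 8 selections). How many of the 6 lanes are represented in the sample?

Consecutive selections differ by k = 13, so their lane numbers differ by 13 mod 6 = 1.
gcd(13, 6) = 1, so the sample visits 6/1 = 6 distinct residues mod 6.
Start 1 is lane 1; the lanes hit are 1, 2, 3, 4, 5, 6.

6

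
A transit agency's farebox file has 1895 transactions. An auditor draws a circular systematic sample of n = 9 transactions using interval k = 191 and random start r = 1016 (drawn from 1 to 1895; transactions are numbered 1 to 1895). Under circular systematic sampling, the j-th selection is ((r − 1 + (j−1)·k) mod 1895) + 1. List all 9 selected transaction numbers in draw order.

1016, 1207, 1398, 1589, 1780, 76, 267, 458, 649

Selection 1: 1016
Selection 2: 1016 + 191 = 1207
Selection 3: 1207 + 191 = 1398
Selection 4: 1398 + 191 = 1589
Selection 5: 1589 + 191 = 1780
Selection 6: 1780 + 191 = 1971 → 1971 − 1895 = 76
Selection 7: 76 + 191 = 267
Selection 8: 267 + 191 = 458
Selection 9: 458 + 191 = 649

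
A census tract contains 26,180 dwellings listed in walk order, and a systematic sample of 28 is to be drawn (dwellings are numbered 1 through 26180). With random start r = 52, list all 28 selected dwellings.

k = N/n = 26180/28 = 935
dwelling 1: 52
dwelling 2: 52 + 935 = 987
dwelling 3: 987 + 935 = 1922
dwelling 4: 1922 + 935 = 2857
dwelling 5: 2857 + 935 = 3792
dwelling 6: 3792 + 935 = 4727
dwelling 7: 4727 + 935 = 5662
dwelling 8: 5662 + 935 = 6597
dwelling 9: 6597 + 935 = 7532
dwelling 10: 7532 + 935 = 8467
dwelling 11: 8467 + 935 = 9402
dwelling 12: 9402 + 935 = 10337
dwelling 13: 10337 + 935 = 11272
dwelling 14: 11272 + 935 = 12207
dwelling 15: 12207 + 935 = 13142
dwelling 16: 13142 + 935 = 14077
dwelling 17: 14077 + 935 = 15012
dwelling 18: 15012 + 935 = 15947
dwelling 19: 15947 + 935 = 16882
dwelling 20: 16882 + 935 = 17817
dwelling 21: 17817 + 935 = 18752
dwelling 22: 18752 + 935 = 19687
dwelling 23: 19687 + 935 = 20622
dwelling 24: 20622 + 935 = 21557
dwelling 25: 21557 + 935 = 22492
dwelling 26: 22492 + 935 = 23427
dwelling 27: 23427 + 935 = 24362
dwelling 28: 24362 + 935 = 25297

52, 987, 1922, 2857, 3792, 4727, 5662, 6597, 7532, 8467, 9402, 10337, 11272, 12207, 13142, 14077, 15012, 15947, 16882, 17817, 18752, 19687, 20622, 21557, 22492, 23427, 24362, 25297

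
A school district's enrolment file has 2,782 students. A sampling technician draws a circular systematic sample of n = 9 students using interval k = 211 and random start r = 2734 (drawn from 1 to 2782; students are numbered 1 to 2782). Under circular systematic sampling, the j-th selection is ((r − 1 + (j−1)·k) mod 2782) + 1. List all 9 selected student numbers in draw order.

Selection 1: 2734
Selection 2: 2734 + 211 = 2945 → 2945 − 2782 = 163
Selection 3: 163 + 211 = 374
Selection 4: 374 + 211 = 585
Selection 5: 585 + 211 = 796
Selection 6: 796 + 211 = 1007
Selection 7: 1007 + 211 = 1218
Selection 8: 1218 + 211 = 1429
Selection 9: 1429 + 211 = 1640

2734, 163, 374, 585, 796, 1007, 1218, 1429, 1640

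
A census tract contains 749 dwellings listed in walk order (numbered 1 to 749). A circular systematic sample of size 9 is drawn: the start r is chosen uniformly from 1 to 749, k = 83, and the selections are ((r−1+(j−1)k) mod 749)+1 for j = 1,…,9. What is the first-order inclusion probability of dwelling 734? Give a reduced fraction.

9/749

For each position j, as r ranges over 1…749 the j-th selection hits every dwelling exactly once, so dwelling 734 is selected for exactly 9 of the 749 starts.
Inclusion probability = 9/749.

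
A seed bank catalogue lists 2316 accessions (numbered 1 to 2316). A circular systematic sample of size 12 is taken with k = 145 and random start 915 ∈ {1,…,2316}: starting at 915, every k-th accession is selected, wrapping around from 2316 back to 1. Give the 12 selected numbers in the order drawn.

Selection 1: 915
Selection 2: 915 + 145 = 1060
Selection 3: 1060 + 145 = 1205
Selection 4: 1205 + 145 = 1350
Selection 5: 1350 + 145 = 1495
Selection 6: 1495 + 145 = 1640
Selection 7: 1640 + 145 = 1785
Selection 8: 1785 + 145 = 1930
Selection 9: 1930 + 145 = 2075
Selection 10: 2075 + 145 = 2220
Selection 11: 2220 + 145 = 2365 → 2365 − 2316 = 49
Selection 12: 49 + 145 = 194

915, 1060, 1205, 1350, 1495, 1640, 1785, 1930, 2075, 2220, 49, 194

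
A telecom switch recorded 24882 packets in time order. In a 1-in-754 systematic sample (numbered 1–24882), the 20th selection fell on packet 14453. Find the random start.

127

k = 754
r = 14453 − (20−1)×754 = 14453 − 14326 = 127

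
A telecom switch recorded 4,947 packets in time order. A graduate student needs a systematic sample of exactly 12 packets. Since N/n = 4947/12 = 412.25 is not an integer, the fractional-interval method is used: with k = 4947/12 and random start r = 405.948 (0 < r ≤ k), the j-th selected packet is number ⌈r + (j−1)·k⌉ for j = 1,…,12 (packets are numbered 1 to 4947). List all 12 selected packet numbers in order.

j=1: r + 0k = 405.948 → ⌈·⌉ = 406
j=2: r + 1k = 818.198 → ⌈·⌉ = 819
j=3: r + 2k = 1230.448 → ⌈·⌉ = 1231
j=4: r + 3k = 1642.698 → ⌈·⌉ = 1643
j=5: r + 4k = 2054.948 → ⌈·⌉ = 2055
j=6: r + 5k = 2467.198 → ⌈·⌉ = 2468
j=7: r + 6k = 2879.448 → ⌈·⌉ = 2880
j=8: r + 7k = 3291.698 → ⌈·⌉ = 3292
j=9: r + 8k = 3703.948 → ⌈·⌉ = 3704
j=10: r + 9k = 4116.198 → ⌈·⌉ = 4117
j=11: r + 10k = 4528.448 → ⌈·⌉ = 4529
j=12: r + 11k = 4940.698 → ⌈·⌉ = 4941

406, 819, 1231, 1643, 2055, 2468, 2880, 3292, 3704, 4117, 4529, 4941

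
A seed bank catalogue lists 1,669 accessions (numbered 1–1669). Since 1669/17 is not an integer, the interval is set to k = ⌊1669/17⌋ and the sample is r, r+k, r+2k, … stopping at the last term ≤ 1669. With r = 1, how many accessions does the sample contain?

k = ⌊1669/17⌋ = 98
Achieved size = ⌊(1669 − 1)/98⌋ + 1 = ⌊1668/98⌋ + 1 = 17 + 1 = 18
(last selection: 1 + 17×98 = 1667 ≤ 1669; next would be 1765 > 1669)

18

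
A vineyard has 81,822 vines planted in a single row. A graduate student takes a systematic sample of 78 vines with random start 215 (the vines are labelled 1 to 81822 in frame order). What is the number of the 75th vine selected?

77841

k = 81822/78 = 1049
75th selection = r + (75−1)·k = 215 + 74×1049 = 215 + 77626 = 77841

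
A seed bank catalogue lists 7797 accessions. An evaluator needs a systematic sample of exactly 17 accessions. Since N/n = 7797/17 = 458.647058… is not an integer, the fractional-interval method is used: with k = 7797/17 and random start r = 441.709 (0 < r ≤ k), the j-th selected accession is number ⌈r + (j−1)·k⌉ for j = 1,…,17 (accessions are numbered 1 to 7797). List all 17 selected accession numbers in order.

j=1: r + 0k = 441.709 → ⌈·⌉ = 442
j=2: r + 1k = 900.356058… → ⌈·⌉ = 901
j=3: r + 2k = 1359.003117… → ⌈·⌉ = 1360
j=4: r + 3k = 1817.650176… → ⌈·⌉ = 1818
j=5: r + 4k = 2276.297235… → ⌈·⌉ = 2277
j=6: r + 5k = 2734.944294… → ⌈·⌉ = 2735
j=7: r + 6k = 3193.591352… → ⌈·⌉ = 3194
j=8: r + 7k = 3652.238411… → ⌈·⌉ = 3653
j=9: r + 8k = 4110.885470… → ⌈·⌉ = 4111
j=10: r + 9k = 4569.532529… → ⌈·⌉ = 4570
j=11: r + 10k = 5028.179588… → ⌈·⌉ = 5029
j=12: r + 11k = 5486.826647… → ⌈·⌉ = 5487
j=13: r + 12k = 5945.473705… → ⌈·⌉ = 5946
j=14: r + 13k = 6404.120764… → ⌈·⌉ = 6405
j=15: r + 14k = 6862.767823… → ⌈·⌉ = 6863
j=16: r + 15k = 7321.414882… → ⌈·⌉ = 7322
j=17: r + 16k = 7780.061941… → ⌈·⌉ = 7781

442, 901, 1360, 1818, 2277, 2735, 3194, 3653, 4111, 4570, 5029, 5487, 5946, 6405, 6863, 7322, 7781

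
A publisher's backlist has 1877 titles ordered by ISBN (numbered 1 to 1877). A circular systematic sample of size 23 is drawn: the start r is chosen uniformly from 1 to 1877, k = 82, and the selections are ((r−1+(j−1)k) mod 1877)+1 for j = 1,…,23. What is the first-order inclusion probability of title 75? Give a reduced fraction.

23/1877

For each position j, as r ranges over 1…1877 the j-th selection hits every title exactly once, so title 75 is selected for exactly 23 of the 1877 starts.
Inclusion probability = 23/1877.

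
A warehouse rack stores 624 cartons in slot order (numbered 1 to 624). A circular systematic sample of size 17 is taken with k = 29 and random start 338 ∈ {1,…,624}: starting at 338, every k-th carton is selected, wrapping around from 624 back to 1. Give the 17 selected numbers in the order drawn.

338, 367, 396, 425, 454, 483, 512, 541, 570, 599, 4, 33, 62, 91, 120, 149, 178

Selection 1: 338
Selection 2: 338 + 29 = 367
Selection 3: 367 + 29 = 396
Selection 4: 396 + 29 = 425
Selection 5: 425 + 29 = 454
Selection 6: 454 + 29 = 483
Selection 7: 483 + 29 = 512
Selection 8: 512 + 29 = 541
Selection 9: 541 + 29 = 570
Selection 10: 570 + 29 = 599
Selection 11: 599 + 29 = 628 → 628 − 624 = 4
Selection 12: 4 + 29 = 33
Selection 13: 33 + 29 = 62
Selection 14: 62 + 29 = 91
Selection 15: 91 + 29 = 120
Selection 16: 120 + 29 = 149
Selection 17: 149 + 29 = 178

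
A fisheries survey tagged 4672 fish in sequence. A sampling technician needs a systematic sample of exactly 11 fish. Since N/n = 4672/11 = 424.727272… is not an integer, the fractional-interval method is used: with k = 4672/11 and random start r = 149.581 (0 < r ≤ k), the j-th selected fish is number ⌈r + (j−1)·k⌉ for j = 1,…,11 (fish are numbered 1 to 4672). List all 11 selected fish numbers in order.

150, 575, 1000, 1424, 1849, 2274, 2698, 3123, 3548, 3973, 4397

j=1: r + 0k = 149.581 → ⌈·⌉ = 150
j=2: r + 1k = 574.308272… → ⌈·⌉ = 575
j=3: r + 2k = 999.035545… → ⌈·⌉ = 1000
j=4: r + 3k = 1423.762818… → ⌈·⌉ = 1424
j=5: r + 4k = 1848.490090… → ⌈·⌉ = 1849
j=6: r + 5k = 2273.217363… → ⌈·⌉ = 2274
j=7: r + 6k = 2697.944636… → ⌈·⌉ = 2698
j=8: r + 7k = 3122.671909… → ⌈·⌉ = 3123
j=9: r + 8k = 3547.399181… → ⌈·⌉ = 3548
j=10: r + 9k = 3972.126454… → ⌈·⌉ = 3973
j=11: r + 10k = 4396.853727… → ⌈·⌉ = 4397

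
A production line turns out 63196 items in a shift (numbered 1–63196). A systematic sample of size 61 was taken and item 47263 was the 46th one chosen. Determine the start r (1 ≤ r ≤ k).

643

k = 63196/61 = 1036
r = 47263 − (46−1)×1036 = 47263 − 46620 = 643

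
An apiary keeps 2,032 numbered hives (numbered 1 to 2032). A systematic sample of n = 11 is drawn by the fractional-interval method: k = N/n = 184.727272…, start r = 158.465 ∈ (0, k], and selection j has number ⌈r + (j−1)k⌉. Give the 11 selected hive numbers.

159, 344, 528, 713, 898, 1083, 1267, 1452, 1637, 1822, 2006

j=1: r + 0k = 158.465 → ⌈·⌉ = 159
j=2: r + 1k = 343.192272… → ⌈·⌉ = 344
j=3: r + 2k = 527.919545… → ⌈·⌉ = 528
j=4: r + 3k = 712.646818… → ⌈·⌉ = 713
j=5: r + 4k = 897.374090… → ⌈·⌉ = 898
j=6: r + 5k = 1082.101363… → ⌈·⌉ = 1083
j=7: r + 6k = 1266.828636… → ⌈·⌉ = 1267
j=8: r + 7k = 1451.555909… → ⌈·⌉ = 1452
j=9: r + 8k = 1636.283181… → ⌈·⌉ = 1637
j=10: r + 9k = 1821.010454… → ⌈·⌉ = 1822
j=11: r + 10k = 2005.737727… → ⌈·⌉ = 2006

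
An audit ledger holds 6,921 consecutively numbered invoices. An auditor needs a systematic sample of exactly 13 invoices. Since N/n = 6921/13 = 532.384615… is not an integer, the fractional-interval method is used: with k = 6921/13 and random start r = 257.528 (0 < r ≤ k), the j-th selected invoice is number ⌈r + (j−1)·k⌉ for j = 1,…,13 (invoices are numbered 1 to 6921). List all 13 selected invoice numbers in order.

j=1: r + 0k = 257.528 → ⌈·⌉ = 258
j=2: r + 1k = 789.912615… → ⌈·⌉ = 790
j=3: r + 2k = 1322.297230… → ⌈·⌉ = 1323
j=4: r + 3k = 1854.681846… → ⌈·⌉ = 1855
j=5: r + 4k = 2387.066461… → ⌈·⌉ = 2388
j=6: r + 5k = 2919.451076… → ⌈·⌉ = 2920
j=7: r + 6k = 3451.835692… → ⌈·⌉ = 3452
j=8: r + 7k = 3984.220307… → ⌈·⌉ = 3985
j=9: r + 8k = 4516.604923… → ⌈·⌉ = 4517
j=10: r + 9k = 5048.989538… → ⌈·⌉ = 5049
j=11: r + 10k = 5581.374153… → ⌈·⌉ = 5582
j=12: r + 11k = 6113.758769… → ⌈·⌉ = 6114
j=13: r + 12k = 6646.143384… → ⌈·⌉ = 6647

258, 790, 1323, 1855, 2388, 2920, 3452, 3985, 4517, 5049, 5582, 6114, 6647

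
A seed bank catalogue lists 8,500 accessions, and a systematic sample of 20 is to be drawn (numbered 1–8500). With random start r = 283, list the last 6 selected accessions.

k = N/n = 8500/20 = 425
15th selection = 283 + 14×425 = 6233
16th: 6233 + 425 = 6658
17th: 6658 + 425 = 7083
18th: 7083 + 425 = 7508
19th: 7508 + 425 = 7933
20th: 7933 + 425 = 8358

6233, 6658, 7083, 7508, 7933, 8358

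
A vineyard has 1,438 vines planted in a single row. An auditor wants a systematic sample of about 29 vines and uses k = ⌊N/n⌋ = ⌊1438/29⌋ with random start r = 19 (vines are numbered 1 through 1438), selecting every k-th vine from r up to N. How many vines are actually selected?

29

k = ⌊1438/29⌋ = 49
Achieved size = ⌊(1438 − 19)/49⌋ + 1 = ⌊1419/49⌋ + 1 = 28 + 1 = 29
(last selection: 19 + 28×49 = 1391 ≤ 1438; next would be 1440 > 1438)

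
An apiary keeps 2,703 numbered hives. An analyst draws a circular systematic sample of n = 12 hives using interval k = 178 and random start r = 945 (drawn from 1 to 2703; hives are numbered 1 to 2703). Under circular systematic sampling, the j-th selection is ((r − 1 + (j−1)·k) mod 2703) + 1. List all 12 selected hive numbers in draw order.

945, 1123, 1301, 1479, 1657, 1835, 2013, 2191, 2369, 2547, 22, 200

Selection 1: 945
Selection 2: 945 + 178 = 1123
Selection 3: 1123 + 178 = 1301
Selection 4: 1301 + 178 = 1479
Selection 5: 1479 + 178 = 1657
Selection 6: 1657 + 178 = 1835
Selection 7: 1835 + 178 = 2013
Selection 8: 2013 + 178 = 2191
Selection 9: 2191 + 178 = 2369
Selection 10: 2369 + 178 = 2547
Selection 11: 2547 + 178 = 2725 → 2725 − 2703 = 22
Selection 12: 22 + 178 = 200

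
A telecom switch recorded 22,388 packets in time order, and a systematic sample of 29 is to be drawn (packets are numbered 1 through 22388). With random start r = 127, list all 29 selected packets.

k = N/n = 22388/29 = 772
packet 1: 127
packet 2: 127 + 772 = 899
packet 3: 899 + 772 = 1671
packet 4: 1671 + 772 = 2443
packet 5: 2443 + 772 = 3215
packet 6: 3215 + 772 = 3987
packet 7: 3987 + 772 = 4759
packet 8: 4759 + 772 = 5531
packet 9: 5531 + 772 = 6303
packet 10: 6303 + 772 = 7075
packet 11: 7075 + 772 = 7847
packet 12: 7847 + 772 = 8619
packet 13: 8619 + 772 = 9391
packet 14: 9391 + 772 = 10163
packet 15: 10163 + 772 = 10935
packet 16: 10935 + 772 = 11707
packet 17: 11707 + 772 = 12479
packet 18: 12479 + 772 = 13251
packet 19: 13251 + 772 = 14023
packet 20: 14023 + 772 = 14795
packet 21: 14795 + 772 = 15567
packet 22: 15567 + 772 = 16339
packet 23: 16339 + 772 = 17111
packet 24: 17111 + 772 = 17883
packet 25: 17883 + 772 = 18655
packet 26: 18655 + 772 = 19427
packet 27: 19427 + 772 = 20199
packet 28: 20199 + 772 = 20971
packet 29: 20971 + 772 = 21743

127, 899, 1671, 2443, 3215, 3987, 4759, 5531, 6303, 7075, 7847, 8619, 9391, 10163, 10935, 11707, 12479, 13251, 14023, 14795, 15567, 16339, 17111, 17883, 18655, 19427, 20199, 20971, 21743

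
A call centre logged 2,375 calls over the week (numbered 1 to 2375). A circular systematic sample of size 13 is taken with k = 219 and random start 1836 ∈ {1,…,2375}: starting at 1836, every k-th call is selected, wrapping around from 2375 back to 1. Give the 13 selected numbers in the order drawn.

Selection 1: 1836
Selection 2: 1836 + 219 = 2055
Selection 3: 2055 + 219 = 2274
Selection 4: 2274 + 219 = 2493 → 2493 − 2375 = 118
Selection 5: 118 + 219 = 337
Selection 6: 337 + 219 = 556
Selection 7: 556 + 219 = 775
Selection 8: 775 + 219 = 994
Selection 9: 994 + 219 = 1213
Selection 10: 1213 + 219 = 1432
Selection 11: 1432 + 219 = 1651
Selection 12: 1651 + 219 = 1870
Selection 13: 1870 + 219 = 2089

1836, 2055, 2274, 118, 337, 556, 775, 994, 1213, 1432, 1651, 1870, 2089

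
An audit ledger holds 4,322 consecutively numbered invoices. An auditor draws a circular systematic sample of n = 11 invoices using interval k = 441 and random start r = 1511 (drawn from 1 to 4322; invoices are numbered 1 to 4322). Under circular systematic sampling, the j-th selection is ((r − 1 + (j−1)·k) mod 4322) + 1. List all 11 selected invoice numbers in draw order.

1511, 1952, 2393, 2834, 3275, 3716, 4157, 276, 717, 1158, 1599

Selection 1: 1511
Selection 2: 1511 + 441 = 1952
Selection 3: 1952 + 441 = 2393
Selection 4: 2393 + 441 = 2834
Selection 5: 2834 + 441 = 3275
Selection 6: 3275 + 441 = 3716
Selection 7: 3716 + 441 = 4157
Selection 8: 4157 + 441 = 4598 → 4598 − 4322 = 276
Selection 9: 276 + 441 = 717
Selection 10: 717 + 441 = 1158
Selection 11: 1158 + 441 = 1599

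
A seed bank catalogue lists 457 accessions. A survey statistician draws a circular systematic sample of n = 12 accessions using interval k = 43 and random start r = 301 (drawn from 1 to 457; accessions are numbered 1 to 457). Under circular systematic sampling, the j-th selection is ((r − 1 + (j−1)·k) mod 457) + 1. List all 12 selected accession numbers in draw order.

Selection 1: 301
Selection 2: 301 + 43 = 344
Selection 3: 344 + 43 = 387
Selection 4: 387 + 43 = 430
Selection 5: 430 + 43 = 473 → 473 − 457 = 16
Selection 6: 16 + 43 = 59
Selection 7: 59 + 43 = 102
Selection 8: 102 + 43 = 145
Selection 9: 145 + 43 = 188
Selection 10: 188 + 43 = 231
Selection 11: 231 + 43 = 274
Selection 12: 274 + 43 = 317

301, 344, 387, 430, 16, 59, 102, 145, 188, 231, 274, 317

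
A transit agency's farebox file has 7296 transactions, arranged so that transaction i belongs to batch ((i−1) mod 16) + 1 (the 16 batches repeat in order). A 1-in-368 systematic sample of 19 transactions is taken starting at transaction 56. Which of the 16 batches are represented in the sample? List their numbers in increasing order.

Consecutive selections differ by k = 368, so their batch numbers differ by 368 mod 16 = 0.
gcd(368, 16) = 16, so the sample visits 16/16 = 1 distinct residues mod 16.
Start 56 is batch 8; the batches hit are 8.

8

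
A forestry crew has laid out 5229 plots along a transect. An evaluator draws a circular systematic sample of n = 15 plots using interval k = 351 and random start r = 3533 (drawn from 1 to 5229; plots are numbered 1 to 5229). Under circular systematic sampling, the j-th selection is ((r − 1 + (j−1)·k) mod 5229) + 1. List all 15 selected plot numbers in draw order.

Selection 1: 3533
Selection 2: 3533 + 351 = 3884
Selection 3: 3884 + 351 = 4235
Selection 4: 4235 + 351 = 4586
Selection 5: 4586 + 351 = 4937
Selection 6: 4937 + 351 = 5288 → 5288 − 5229 = 59
Selection 7: 59 + 351 = 410
Selection 8: 410 + 351 = 761
Selection 9: 761 + 351 = 1112
Selection 10: 1112 + 351 = 1463
Selection 11: 1463 + 351 = 1814
Selection 12: 1814 + 351 = 2165
Selection 13: 2165 + 351 = 2516
Selection 14: 2516 + 351 = 2867
Selection 15: 2867 + 351 = 3218

3533, 3884, 4235, 4586, 4937, 59, 410, 761, 1112, 1463, 1814, 2165, 2516, 2867, 3218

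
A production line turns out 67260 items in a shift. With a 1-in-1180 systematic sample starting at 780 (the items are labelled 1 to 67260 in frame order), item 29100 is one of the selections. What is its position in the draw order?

25

k = 1180
position = (29100 − 780)/1180 + 1 = 28320/1180 + 1 = 24 + 1 = 25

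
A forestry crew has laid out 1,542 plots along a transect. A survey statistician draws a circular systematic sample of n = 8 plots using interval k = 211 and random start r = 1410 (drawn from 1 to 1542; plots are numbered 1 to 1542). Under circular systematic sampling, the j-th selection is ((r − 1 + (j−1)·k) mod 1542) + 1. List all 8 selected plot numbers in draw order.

Selection 1: 1410
Selection 2: 1410 + 211 = 1621 → 1621 − 1542 = 79
Selection 3: 79 + 211 = 290
Selection 4: 290 + 211 = 501
Selection 5: 501 + 211 = 712
Selection 6: 712 + 211 = 923
Selection 7: 923 + 211 = 1134
Selection 8: 1134 + 211 = 1345

1410, 79, 290, 501, 712, 923, 1134, 1345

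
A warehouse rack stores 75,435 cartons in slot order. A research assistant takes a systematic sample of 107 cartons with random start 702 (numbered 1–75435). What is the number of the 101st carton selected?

k = 75435/107 = 705
101st selection = r + (101−1)·k = 702 + 100×705 = 702 + 70500 = 71202

71202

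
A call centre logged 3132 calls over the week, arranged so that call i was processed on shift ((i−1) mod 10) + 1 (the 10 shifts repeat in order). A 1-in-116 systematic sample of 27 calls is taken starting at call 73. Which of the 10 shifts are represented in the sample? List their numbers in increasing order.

Consecutive selections differ by k = 116, so their shift numbers differ by 116 mod 10 = 6.
gcd(116, 10) = 2, so the sample visits 10/2 = 5 distinct residues mod 10.
Start 73 is shift 3; the shifts hit are 1, 3, 5, 7, 9.

1, 3, 5, 7, 9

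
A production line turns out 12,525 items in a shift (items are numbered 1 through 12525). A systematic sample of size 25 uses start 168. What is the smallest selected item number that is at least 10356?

10689

k = 12525/25 = 501
Steps past start: ⌈(10356 − 168)/501⌉ = ⌈10188/501⌉ = 21
Selected item: 168 + 21×501 = 10689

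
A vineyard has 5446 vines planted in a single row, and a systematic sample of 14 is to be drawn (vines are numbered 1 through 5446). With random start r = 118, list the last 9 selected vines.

k = N/n = 5446/14 = 389
6th selection = 118 + 5×389 = 2063
7th: 2063 + 389 = 2452
8th: 2452 + 389 = 2841
9th: 2841 + 389 = 3230
10th: 3230 + 389 = 3619
11th: 3619 + 389 = 4008
12th: 4008 + 389 = 4397
13th: 4397 + 389 = 4786
14th: 4786 + 389 = 5175

2063, 2452, 2841, 3230, 3619, 4008, 4397, 4786, 5175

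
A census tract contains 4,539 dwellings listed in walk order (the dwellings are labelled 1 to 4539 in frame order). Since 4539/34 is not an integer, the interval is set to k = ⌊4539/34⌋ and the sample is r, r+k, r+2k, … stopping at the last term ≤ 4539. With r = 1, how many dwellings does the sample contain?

35

k = ⌊4539/34⌋ = 133
Achieved size = ⌊(4539 − 1)/133⌋ + 1 = ⌊4538/133⌋ + 1 = 34 + 1 = 35
(last selection: 1 + 34×133 = 4523 ≤ 4539; next would be 4656 > 4539)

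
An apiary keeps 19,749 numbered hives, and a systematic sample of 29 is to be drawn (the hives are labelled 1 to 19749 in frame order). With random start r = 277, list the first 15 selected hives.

k = N/n = 19749/29 = 681
hive 1: 277
hive 2: 277 + 681 = 958
hive 3: 958 + 681 = 1639
hive 4: 1639 + 681 = 2320
hive 5: 2320 + 681 = 3001
hive 6: 3001 + 681 = 3682
hive 7: 3682 + 681 = 4363
hive 8: 4363 + 681 = 5044
hive 9: 5044 + 681 = 5725
hive 10: 5725 + 681 = 6406
hive 11: 6406 + 681 = 7087
hive 12: 7087 + 681 = 7768
hive 13: 7768 + 681 = 8449
hive 14: 8449 + 681 = 9130
hive 15: 9130 + 681 = 9811

277, 958, 1639, 2320, 3001, 3682, 4363, 5044, 5725, 6406, 7087, 7768, 8449, 9130, 9811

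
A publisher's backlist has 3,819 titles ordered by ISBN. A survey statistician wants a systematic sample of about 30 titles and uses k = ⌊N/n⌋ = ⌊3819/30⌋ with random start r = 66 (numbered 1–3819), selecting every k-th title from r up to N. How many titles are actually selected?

30

k = ⌊3819/30⌋ = 127
Achieved size = ⌊(3819 − 66)/127⌋ + 1 = ⌊3753/127⌋ + 1 = 29 + 1 = 30
(last selection: 66 + 29×127 = 3749 ≤ 3819; next would be 3876 > 3819)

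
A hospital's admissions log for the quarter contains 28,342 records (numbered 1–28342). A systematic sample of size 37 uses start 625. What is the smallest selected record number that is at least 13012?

13647

k = 28342/37 = 766
Steps past start: ⌈(13012 − 625)/766⌉ = ⌈12387/766⌉ = 17
Selected record: 625 + 17×766 = 13647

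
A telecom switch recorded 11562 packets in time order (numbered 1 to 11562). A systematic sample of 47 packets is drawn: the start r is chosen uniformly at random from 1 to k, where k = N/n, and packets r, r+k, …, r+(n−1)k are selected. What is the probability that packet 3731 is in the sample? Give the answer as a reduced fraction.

k = 11562/47 = 246.
Packet 3731 is selected iff r ≡ 3731 (mod 246); exactly one such r in {1,…,246}.
Inclusion probability = 1/246.

1/246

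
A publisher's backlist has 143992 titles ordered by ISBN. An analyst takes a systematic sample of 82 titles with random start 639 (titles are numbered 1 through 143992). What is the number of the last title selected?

k = 143992/82 = 1756
82nd selection = r + (82−1)·k = 639 + 81×1756 = 639 + 142236 = 142875

142875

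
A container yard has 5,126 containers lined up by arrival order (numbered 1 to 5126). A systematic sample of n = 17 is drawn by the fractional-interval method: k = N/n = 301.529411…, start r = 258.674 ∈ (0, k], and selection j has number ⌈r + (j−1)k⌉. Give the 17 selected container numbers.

259, 561, 862, 1164, 1465, 1767, 2068, 2370, 2671, 2973, 3274, 3576, 3878, 4179, 4481, 4782, 5084

j=1: r + 0k = 258.674 → ⌈·⌉ = 259
j=2: r + 1k = 560.203411… → ⌈·⌉ = 561
j=3: r + 2k = 861.732823… → ⌈·⌉ = 862
j=4: r + 3k = 1163.262235… → ⌈·⌉ = 1164
j=5: r + 4k = 1464.791647… → ⌈·⌉ = 1465
j=6: r + 5k = 1766.321058… → ⌈·⌉ = 1767
j=7: r + 6k = 2067.850470… → ⌈·⌉ = 2068
j=8: r + 7k = 2369.379882… → ⌈·⌉ = 2370
j=9: r + 8k = 2670.909294… → ⌈·⌉ = 2671
j=10: r + 9k = 2972.438705… → ⌈·⌉ = 2973
j=11: r + 10k = 3273.968117… → ⌈·⌉ = 3274
j=12: r + 11k = 3575.497529… → ⌈·⌉ = 3576
j=13: r + 12k = 3877.026941… → ⌈·⌉ = 3878
j=14: r + 13k = 4178.556352… → ⌈·⌉ = 4179
j=15: r + 14k = 4480.085764… → ⌈·⌉ = 4481
j=16: r + 15k = 4781.615176… → ⌈·⌉ = 4782
j=17: r + 16k = 5083.144588… → ⌈·⌉ = 5084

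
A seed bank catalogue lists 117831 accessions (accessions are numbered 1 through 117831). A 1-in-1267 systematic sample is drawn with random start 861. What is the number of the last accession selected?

k = 1267
93rd selection = r + (93−1)·k = 861 + 92×1267 = 861 + 116564 = 117425

117425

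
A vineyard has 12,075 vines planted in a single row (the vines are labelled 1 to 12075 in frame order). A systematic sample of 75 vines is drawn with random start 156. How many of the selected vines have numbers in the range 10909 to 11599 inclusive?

k = 12075/75 = 161
First selection ≥ 10909: 156 + ⌈(10909−156)/161⌉·161 = 156 + 67×161 = 10943
Last selection ≤ 11599: 156 + ⌊(11599−156)/161⌋·161 = 156 + 71×161 = 11587
Count = 71 − 67 + 1 = 5

5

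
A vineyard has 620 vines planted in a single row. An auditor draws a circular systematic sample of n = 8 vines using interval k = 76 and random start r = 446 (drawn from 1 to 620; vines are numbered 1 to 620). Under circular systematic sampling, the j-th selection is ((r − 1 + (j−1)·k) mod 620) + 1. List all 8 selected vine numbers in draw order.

446, 522, 598, 54, 130, 206, 282, 358

Selection 1: 446
Selection 2: 446 + 76 = 522
Selection 3: 522 + 76 = 598
Selection 4: 598 + 76 = 674 → 674 − 620 = 54
Selection 5: 54 + 76 = 130
Selection 6: 130 + 76 = 206
Selection 7: 206 + 76 = 282
Selection 8: 282 + 76 = 358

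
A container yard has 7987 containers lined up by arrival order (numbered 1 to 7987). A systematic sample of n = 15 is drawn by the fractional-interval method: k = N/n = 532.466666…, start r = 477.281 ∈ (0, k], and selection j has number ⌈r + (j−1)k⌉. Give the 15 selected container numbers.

478, 1010, 1543, 2075, 2608, 3140, 3673, 4205, 4738, 5270, 5802, 6335, 6867, 7400, 7932

j=1: r + 0k = 477.281 → ⌈·⌉ = 478
j=2: r + 1k = 1009.747666… → ⌈·⌉ = 1010
j=3: r + 2k = 1542.214333… → ⌈·⌉ = 1543
j=4: r + 3k = 2074.681 → ⌈·⌉ = 2075
j=5: r + 4k = 2607.147666… → ⌈·⌉ = 2608
j=6: r + 5k = 3139.614333… → ⌈·⌉ = 3140
j=7: r + 6k = 3672.081 → ⌈·⌉ = 3673
j=8: r + 7k = 4204.547666… → ⌈·⌉ = 4205
j=9: r + 8k = 4737.014333… → ⌈·⌉ = 4738
j=10: r + 9k = 5269.481 → ⌈·⌉ = 5270
j=11: r + 10k = 5801.947666… → ⌈·⌉ = 5802
j=12: r + 11k = 6334.414333… → ⌈·⌉ = 6335
j=13: r + 12k = 6866.881 → ⌈·⌉ = 6867
j=14: r + 13k = 7399.347666… → ⌈·⌉ = 7400
j=15: r + 14k = 7931.814333… → ⌈·⌉ = 7932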